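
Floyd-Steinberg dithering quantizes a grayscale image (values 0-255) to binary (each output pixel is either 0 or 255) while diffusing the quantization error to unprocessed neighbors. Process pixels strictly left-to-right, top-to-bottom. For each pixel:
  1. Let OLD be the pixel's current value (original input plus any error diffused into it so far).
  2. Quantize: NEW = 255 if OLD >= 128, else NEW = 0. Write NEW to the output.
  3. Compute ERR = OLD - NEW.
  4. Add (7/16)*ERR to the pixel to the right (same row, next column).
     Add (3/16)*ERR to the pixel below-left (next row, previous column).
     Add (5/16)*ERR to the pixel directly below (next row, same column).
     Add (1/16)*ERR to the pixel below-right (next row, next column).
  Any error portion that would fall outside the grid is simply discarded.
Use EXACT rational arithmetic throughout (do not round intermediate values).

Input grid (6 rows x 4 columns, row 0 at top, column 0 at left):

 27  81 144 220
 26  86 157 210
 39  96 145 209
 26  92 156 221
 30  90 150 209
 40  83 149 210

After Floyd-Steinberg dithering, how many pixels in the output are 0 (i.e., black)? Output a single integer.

(0,0): OLD=27 → NEW=0, ERR=27
(0,1): OLD=1485/16 → NEW=0, ERR=1485/16
(0,2): OLD=47259/256 → NEW=255, ERR=-18021/256
(0,3): OLD=774973/4096 → NEW=255, ERR=-269507/4096
(1,0): OLD=13271/256 → NEW=0, ERR=13271/256
(1,1): OLD=258401/2048 → NEW=0, ERR=258401/2048
(1,2): OLD=12036725/65536 → NEW=255, ERR=-4674955/65536
(1,3): OLD=161302339/1048576 → NEW=255, ERR=-106084541/1048576
(2,0): OLD=2583995/32768 → NEW=0, ERR=2583995/32768
(2,1): OLD=167555897/1048576 → NEW=255, ERR=-99830983/1048576
(2,2): OLD=146741341/2097152 → NEW=0, ERR=146741341/2097152
(2,3): OLD=6829621705/33554432 → NEW=255, ERR=-1726758455/33554432
(3,0): OLD=550153867/16777216 → NEW=0, ERR=550153867/16777216
(3,1): OLD=25405458005/268435456 → NEW=0, ERR=25405458005/268435456
(3,2): OLD=874768627883/4294967296 → NEW=255, ERR=-220448032597/4294967296
(3,3): OLD=12839268985645/68719476736 → NEW=255, ERR=-4684197582035/68719476736
(4,0): OLD=249077702255/4294967296 → NEW=0, ERR=249077702255/4294967296
(4,1): OLD=4720114377293/34359738368 → NEW=255, ERR=-4041618906547/34359738368
(4,2): OLD=83159441370157/1099511627776 → NEW=0, ERR=83159441370157/1099511627776
(4,3): OLD=3827712469966411/17592186044416 → NEW=255, ERR=-658294971359669/17592186044416
(5,0): OLD=19828483926079/549755813888 → NEW=0, ERR=19828483926079/549755813888
(5,1): OLD=1404333407491865/17592186044416 → NEW=0, ERR=1404333407491865/17592186044416
(5,2): OLD=1699333340553509/8796093022208 → NEW=255, ERR=-543670380109531/8796093022208
(5,3): OLD=49537435992828493/281474976710656 → NEW=255, ERR=-22238683068388787/281474976710656
Output grid:
  Row 0: ..##  (2 black, running=2)
  Row 1: ..##  (2 black, running=4)
  Row 2: .#.#  (2 black, running=6)
  Row 3: ..##  (2 black, running=8)
  Row 4: .#.#  (2 black, running=10)
  Row 5: ..##  (2 black, running=12)

Answer: 12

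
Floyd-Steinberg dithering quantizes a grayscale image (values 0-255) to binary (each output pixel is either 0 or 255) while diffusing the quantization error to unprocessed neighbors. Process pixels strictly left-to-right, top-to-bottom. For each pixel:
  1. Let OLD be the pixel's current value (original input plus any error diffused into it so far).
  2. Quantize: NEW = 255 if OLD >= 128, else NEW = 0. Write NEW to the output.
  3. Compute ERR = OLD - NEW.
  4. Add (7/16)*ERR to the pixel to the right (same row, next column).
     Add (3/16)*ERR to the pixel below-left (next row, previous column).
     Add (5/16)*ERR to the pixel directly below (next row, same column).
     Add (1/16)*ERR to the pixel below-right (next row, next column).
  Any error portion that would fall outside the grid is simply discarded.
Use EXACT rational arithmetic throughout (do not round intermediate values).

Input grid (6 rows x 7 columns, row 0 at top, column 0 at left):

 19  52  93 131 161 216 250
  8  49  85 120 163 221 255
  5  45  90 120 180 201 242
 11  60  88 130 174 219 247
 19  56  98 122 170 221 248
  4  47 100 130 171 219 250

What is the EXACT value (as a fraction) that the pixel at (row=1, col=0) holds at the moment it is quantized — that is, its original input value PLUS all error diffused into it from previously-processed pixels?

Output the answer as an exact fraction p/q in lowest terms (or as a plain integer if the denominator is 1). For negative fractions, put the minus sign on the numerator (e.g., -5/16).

(0,0): OLD=19 → NEW=0, ERR=19
(0,1): OLD=965/16 → NEW=0, ERR=965/16
(0,2): OLD=30563/256 → NEW=0, ERR=30563/256
(0,3): OLD=750517/4096 → NEW=255, ERR=-293963/4096
(0,4): OLD=8493555/65536 → NEW=255, ERR=-8218125/65536
(0,5): OLD=168965541/1048576 → NEW=255, ERR=-98421339/1048576
(0,6): OLD=3505354627/16777216 → NEW=255, ERR=-772835453/16777216
(1,0): OLD=6463/256 → NEW=0, ERR=6463/256
Target (1,0): original=8, with diffused error = 6463/256

Answer: 6463/256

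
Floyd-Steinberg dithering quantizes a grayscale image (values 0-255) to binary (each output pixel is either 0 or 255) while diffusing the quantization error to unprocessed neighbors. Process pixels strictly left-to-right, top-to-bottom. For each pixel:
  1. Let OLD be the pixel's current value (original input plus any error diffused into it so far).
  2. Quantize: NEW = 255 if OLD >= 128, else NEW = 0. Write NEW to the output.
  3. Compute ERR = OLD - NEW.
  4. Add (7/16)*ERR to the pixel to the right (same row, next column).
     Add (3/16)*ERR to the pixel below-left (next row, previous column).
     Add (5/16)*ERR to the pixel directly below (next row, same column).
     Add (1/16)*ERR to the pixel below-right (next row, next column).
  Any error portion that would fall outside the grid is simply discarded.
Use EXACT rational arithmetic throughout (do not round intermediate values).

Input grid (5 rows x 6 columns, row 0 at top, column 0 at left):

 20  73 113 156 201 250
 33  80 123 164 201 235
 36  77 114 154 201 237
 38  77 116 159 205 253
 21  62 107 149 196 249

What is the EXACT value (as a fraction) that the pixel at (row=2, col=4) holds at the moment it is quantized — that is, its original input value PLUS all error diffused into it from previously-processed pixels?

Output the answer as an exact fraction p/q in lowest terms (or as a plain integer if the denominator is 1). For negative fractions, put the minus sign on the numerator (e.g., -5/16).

(0,0): OLD=20 → NEW=0, ERR=20
(0,1): OLD=327/4 → NEW=0, ERR=327/4
(0,2): OLD=9521/64 → NEW=255, ERR=-6799/64
(0,3): OLD=112151/1024 → NEW=0, ERR=112151/1024
(0,4): OLD=4078241/16384 → NEW=255, ERR=-99679/16384
(0,5): OLD=64838247/262144 → NEW=255, ERR=-2008473/262144
(1,0): OLD=3493/64 → NEW=0, ERR=3493/64
(1,1): OLD=56707/512 → NEW=0, ERR=56707/512
(1,2): OLD=2685375/16384 → NEW=255, ERR=-1492545/16384
(1,3): OLD=9869075/65536 → NEW=255, ERR=-6842605/65536
(1,4): OLD=666173081/4194304 → NEW=255, ERR=-403374439/4194304
(1,5): OLD=12760766303/67108864 → NEW=255, ERR=-4351994017/67108864
(2,0): OLD=604753/8192 → NEW=0, ERR=604753/8192
(2,1): OLD=34141323/262144 → NEW=255, ERR=-32705397/262144
(2,2): OLD=76732001/4194304 → NEW=0, ERR=76732001/4194304
(2,3): OLD=3545020313/33554432 → NEW=0, ERR=3545020313/33554432
(2,4): OLD=213119626315/1073741824 → NEW=255, ERR=-60684538805/1073741824
Target (2,4): original=201, with diffused error = 213119626315/1073741824

Answer: 213119626315/1073741824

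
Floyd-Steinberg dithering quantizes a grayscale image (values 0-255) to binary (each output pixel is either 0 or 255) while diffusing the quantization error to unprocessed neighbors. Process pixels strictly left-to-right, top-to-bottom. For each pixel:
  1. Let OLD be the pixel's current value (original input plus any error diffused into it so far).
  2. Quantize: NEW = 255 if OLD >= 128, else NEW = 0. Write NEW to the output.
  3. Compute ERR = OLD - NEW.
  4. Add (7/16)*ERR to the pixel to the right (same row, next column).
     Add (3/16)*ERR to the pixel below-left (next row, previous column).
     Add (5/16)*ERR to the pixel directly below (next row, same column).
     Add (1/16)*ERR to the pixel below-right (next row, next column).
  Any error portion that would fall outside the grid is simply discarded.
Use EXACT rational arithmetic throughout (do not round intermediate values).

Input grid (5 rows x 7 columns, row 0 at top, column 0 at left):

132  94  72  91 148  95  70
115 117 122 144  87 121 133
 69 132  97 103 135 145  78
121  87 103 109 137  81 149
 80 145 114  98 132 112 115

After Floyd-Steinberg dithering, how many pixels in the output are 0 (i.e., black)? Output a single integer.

Answer: 20

Derivation:
(0,0): OLD=132 → NEW=255, ERR=-123
(0,1): OLD=643/16 → NEW=0, ERR=643/16
(0,2): OLD=22933/256 → NEW=0, ERR=22933/256
(0,3): OLD=533267/4096 → NEW=255, ERR=-511213/4096
(0,4): OLD=6120837/65536 → NEW=0, ERR=6120837/65536
(0,5): OLD=142460579/1048576 → NEW=255, ERR=-124926301/1048576
(0,6): OLD=299921013/16777216 → NEW=0, ERR=299921013/16777216
(1,0): OLD=21529/256 → NEW=0, ERR=21529/256
(1,1): OLD=359343/2048 → NEW=255, ERR=-162897/2048
(1,2): OLD=6180443/65536 → NEW=0, ERR=6180443/65536
(1,3): OLD=44398591/262144 → NEW=255, ERR=-22448129/262144
(1,4): OLD=815087709/16777216 → NEW=0, ERR=815087709/16777216
(1,5): OLD=15329448685/134217728 → NEW=0, ERR=15329448685/134217728
(1,6): OLD=388927739971/2147483648 → NEW=255, ERR=-158680590269/2147483648
(2,0): OLD=2633461/32768 → NEW=0, ERR=2633461/32768
(2,1): OLD=173269719/1048576 → NEW=255, ERR=-94117161/1048576
(2,2): OLD=1110224453/16777216 → NEW=0, ERR=1110224453/16777216
(2,3): OLD=16132239197/134217728 → NEW=0, ERR=16132239197/134217728
(2,4): OLD=234967189613/1073741824 → NEW=255, ERR=-38836975507/1073741824
(2,5): OLD=5293089757007/34359738368 → NEW=255, ERR=-3468643526833/34359738368
(2,6): OLD=9830340437273/549755813888 → NEW=0, ERR=9830340437273/549755813888
(3,0): OLD=2169045413/16777216 → NEW=255, ERR=-2109144667/16777216
(3,1): OLD=2869752257/134217728 → NEW=0, ERR=2869752257/134217728
(3,2): OLD=161018890323/1073741824 → NEW=255, ERR=-112785274797/1073741824
(3,3): OLD=420735455957/4294967296 → NEW=0, ERR=420735455957/4294967296
(3,4): OLD=86387738609061/549755813888 → NEW=255, ERR=-53799993932379/549755813888
(3,5): OLD=33999292488895/4398046511104 → NEW=0, ERR=33999292488895/4398046511104
(3,6): OLD=10672165175950497/70368744177664 → NEW=255, ERR=-7271864589353823/70368744177664
(4,0): OLD=96042161931/2147483648 → NEW=0, ERR=96042161931/2147483648
(4,1): OLD=4937355211279/34359738368 → NEW=255, ERR=-3824378072561/34359738368
(4,2): OLD=28688179828545/549755813888 → NEW=0, ERR=28688179828545/549755813888
(4,3): OLD=556479512147739/4398046511104 → NEW=0, ERR=556479512147739/4398046511104
(4,4): OLD=5782431021778657/35184372088832 → NEW=255, ERR=-3189583860873503/35184372088832
(4,5): OLD=55464565921850465/1125899906842624 → NEW=0, ERR=55464565921850465/1125899906842624
(4,6): OLD=1886862441772232695/18014398509481984 → NEW=0, ERR=1886862441772232695/18014398509481984
Output grid:
  Row 0: #..#.#.  (4 black, running=4)
  Row 1: .#.#..#  (4 black, running=8)
  Row 2: .#..##.  (4 black, running=12)
  Row 3: #.#.#.#  (3 black, running=15)
  Row 4: .#..#..  (5 black, running=20)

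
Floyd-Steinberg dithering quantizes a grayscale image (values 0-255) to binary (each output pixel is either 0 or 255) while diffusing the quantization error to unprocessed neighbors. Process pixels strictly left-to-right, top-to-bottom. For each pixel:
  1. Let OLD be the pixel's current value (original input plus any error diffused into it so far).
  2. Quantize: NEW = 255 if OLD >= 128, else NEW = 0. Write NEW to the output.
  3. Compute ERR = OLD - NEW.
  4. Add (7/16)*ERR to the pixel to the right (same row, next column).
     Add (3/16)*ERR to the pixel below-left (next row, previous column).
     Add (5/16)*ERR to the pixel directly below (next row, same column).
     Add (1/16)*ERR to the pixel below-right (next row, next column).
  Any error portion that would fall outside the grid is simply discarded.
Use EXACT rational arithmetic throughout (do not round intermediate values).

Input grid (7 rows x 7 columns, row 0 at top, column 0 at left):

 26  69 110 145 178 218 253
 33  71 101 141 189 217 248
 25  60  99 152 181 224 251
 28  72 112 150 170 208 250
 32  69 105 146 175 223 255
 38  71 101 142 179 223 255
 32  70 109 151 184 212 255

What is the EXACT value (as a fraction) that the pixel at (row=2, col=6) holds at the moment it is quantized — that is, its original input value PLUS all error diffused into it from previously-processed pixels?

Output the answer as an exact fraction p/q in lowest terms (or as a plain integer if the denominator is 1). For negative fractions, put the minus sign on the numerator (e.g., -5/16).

(0,0): OLD=26 → NEW=0, ERR=26
(0,1): OLD=643/8 → NEW=0, ERR=643/8
(0,2): OLD=18581/128 → NEW=255, ERR=-14059/128
(0,3): OLD=198547/2048 → NEW=0, ERR=198547/2048
(0,4): OLD=7222533/32768 → NEW=255, ERR=-1133307/32768
(0,5): OLD=106361635/524288 → NEW=255, ERR=-27331805/524288
(0,6): OLD=1930995189/8388608 → NEW=255, ERR=-208099851/8388608
(1,0): OLD=7193/128 → NEW=0, ERR=7193/128
(1,1): OLD=104175/1024 → NEW=0, ERR=104175/1024
(1,2): OLD=4403547/32768 → NEW=255, ERR=-3952293/32768
(1,3): OLD=13785823/131072 → NEW=0, ERR=13785823/131072
(1,4): OLD=1849618013/8388608 → NEW=255, ERR=-289477027/8388608
(1,5): OLD=11998968621/67108864 → NEW=255, ERR=-5113791699/67108864
(1,6): OLD=218668965379/1073741824 → NEW=255, ERR=-55135199741/1073741824
(2,0): OLD=1009845/16384 → NEW=0, ERR=1009845/16384
(2,1): OLD=52247639/524288 → NEW=0, ERR=52247639/524288
(2,2): OLD=1098789701/8388608 → NEW=255, ERR=-1040305339/8388608
(2,3): OLD=7825101277/67108864 → NEW=0, ERR=7825101277/67108864
(2,4): OLD=114630432141/536870912 → NEW=255, ERR=-22271650419/536870912
(2,5): OLD=2924925596751/17179869184 → NEW=255, ERR=-1455941045169/17179869184
(2,6): OLD=53082820672537/274877906944 → NEW=255, ERR=-17011045598183/274877906944
Target (2,6): original=251, with diffused error = 53082820672537/274877906944

Answer: 53082820672537/274877906944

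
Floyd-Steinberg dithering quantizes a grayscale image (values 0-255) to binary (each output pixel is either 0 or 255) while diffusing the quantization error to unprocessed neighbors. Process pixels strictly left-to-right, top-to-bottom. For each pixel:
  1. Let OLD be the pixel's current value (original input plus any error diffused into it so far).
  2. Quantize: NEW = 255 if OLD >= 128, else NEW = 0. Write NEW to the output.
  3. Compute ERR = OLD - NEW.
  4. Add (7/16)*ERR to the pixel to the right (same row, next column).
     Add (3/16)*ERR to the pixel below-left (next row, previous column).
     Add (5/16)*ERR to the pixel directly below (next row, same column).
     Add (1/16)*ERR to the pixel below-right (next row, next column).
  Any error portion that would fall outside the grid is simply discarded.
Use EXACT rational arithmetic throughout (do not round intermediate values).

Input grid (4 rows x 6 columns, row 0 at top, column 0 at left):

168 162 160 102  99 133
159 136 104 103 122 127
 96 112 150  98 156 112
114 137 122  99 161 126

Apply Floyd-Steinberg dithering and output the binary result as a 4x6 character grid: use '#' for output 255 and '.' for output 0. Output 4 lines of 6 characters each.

(0,0): OLD=168 → NEW=255, ERR=-87
(0,1): OLD=1983/16 → NEW=0, ERR=1983/16
(0,2): OLD=54841/256 → NEW=255, ERR=-10439/256
(0,3): OLD=344719/4096 → NEW=0, ERR=344719/4096
(0,4): OLD=8901097/65536 → NEW=255, ERR=-7810583/65536
(0,5): OLD=84786527/1048576 → NEW=0, ERR=84786527/1048576
(1,0): OLD=39693/256 → NEW=255, ERR=-25587/256
(1,1): OLD=241499/2048 → NEW=0, ERR=241499/2048
(1,2): OLD=10903415/65536 → NEW=255, ERR=-5808265/65536
(1,3): OLD=17204715/262144 → NEW=0, ERR=17204715/262144
(1,4): OLD=2246313377/16777216 → NEW=255, ERR=-2031876703/16777216
(1,5): OLD=24651578903/268435456 → NEW=0, ERR=24651578903/268435456
(2,0): OLD=2846745/32768 → NEW=0, ERR=2846745/32768
(2,1): OLD=171959715/1048576 → NEW=255, ERR=-95427165/1048576
(2,2): OLD=1714035113/16777216 → NEW=0, ERR=1714035113/16777216
(2,3): OLD=18113941665/134217728 → NEW=255, ERR=-16111578975/134217728
(2,4): OLD=373475021155/4294967296 → NEW=0, ERR=373475021155/4294967296
(2,5): OLD=11762872418789/68719476736 → NEW=255, ERR=-5760594148891/68719476736
(3,0): OLD=2081800329/16777216 → NEW=0, ERR=2081800329/16777216
(3,1): OLD=25156862677/134217728 → NEW=255, ERR=-9068657963/134217728
(3,2): OLD=103262194895/1073741824 → NEW=0, ERR=103262194895/1073741824
(3,3): OLD=8675935070317/68719476736 → NEW=0, ERR=8675935070317/68719476736
(3,4): OLD=121050004187341/549755813888 → NEW=255, ERR=-19137728354099/549755813888
(3,5): OLD=791724659071715/8796093022208 → NEW=0, ERR=791724659071715/8796093022208
Row 0: #.#.#.
Row 1: #.#.#.
Row 2: .#.#.#
Row 3: .#..#.

Answer: #.#.#.
#.#.#.
.#.#.#
.#..#.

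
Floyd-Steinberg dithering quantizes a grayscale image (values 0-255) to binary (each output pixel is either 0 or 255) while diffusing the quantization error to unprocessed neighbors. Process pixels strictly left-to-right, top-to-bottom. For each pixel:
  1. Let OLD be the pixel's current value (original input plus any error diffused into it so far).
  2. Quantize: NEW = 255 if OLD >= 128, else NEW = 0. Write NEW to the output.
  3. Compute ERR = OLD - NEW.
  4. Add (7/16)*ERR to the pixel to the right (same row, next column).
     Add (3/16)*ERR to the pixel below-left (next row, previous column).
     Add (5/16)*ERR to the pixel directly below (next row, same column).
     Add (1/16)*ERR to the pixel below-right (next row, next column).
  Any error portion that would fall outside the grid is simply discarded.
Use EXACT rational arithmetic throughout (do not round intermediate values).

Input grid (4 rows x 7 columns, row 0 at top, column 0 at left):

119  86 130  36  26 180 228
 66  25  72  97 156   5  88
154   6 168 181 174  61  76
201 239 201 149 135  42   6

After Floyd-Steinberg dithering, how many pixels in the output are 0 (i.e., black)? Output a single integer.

Answer: 16

Derivation:
(0,0): OLD=119 → NEW=0, ERR=119
(0,1): OLD=2209/16 → NEW=255, ERR=-1871/16
(0,2): OLD=20183/256 → NEW=0, ERR=20183/256
(0,3): OLD=288737/4096 → NEW=0, ERR=288737/4096
(0,4): OLD=3725095/65536 → NEW=0, ERR=3725095/65536
(0,5): OLD=214819345/1048576 → NEW=255, ERR=-52567535/1048576
(0,6): OLD=3457232503/16777216 → NEW=255, ERR=-820957577/16777216
(1,0): OLD=20803/256 → NEW=0, ERR=20803/256
(1,1): OLD=94677/2048 → NEW=0, ERR=94677/2048
(1,2): OLD=8045945/65536 → NEW=0, ERR=8045945/65536
(1,3): OLD=49368645/262144 → NEW=255, ERR=-17478075/262144
(1,4): OLD=2342081263/16777216 → NEW=255, ERR=-1936108817/16777216
(1,5): OLD=-8962617825/134217728 → NEW=0, ERR=-8962617825/134217728
(1,6): OLD=86673288689/2147483648 → NEW=0, ERR=86673288689/2147483648
(2,0): OLD=6162423/32768 → NEW=255, ERR=-2193417/32768
(2,1): OLD=20195341/1048576 → NEW=0, ERR=20195341/1048576
(2,2): OLD=3442352999/16777216 → NEW=255, ERR=-835837081/16777216
(2,3): OLD=16697204719/134217728 → NEW=0, ERR=16697204719/134217728
(2,4): OLD=188630803615/1073741824 → NEW=255, ERR=-85173361505/1073741824
(2,5): OLD=198705490869/34359738368 → NEW=0, ERR=198705490869/34359738368
(2,6): OLD=47811813223491/549755813888 → NEW=0, ERR=47811813223491/549755813888
(3,0): OLD=3081859719/16777216 → NEW=255, ERR=-1196330361/16777216
(3,1): OLD=26883423995/134217728 → NEW=255, ERR=-7342096645/134217728
(3,2): OLD=199746335649/1073741824 → NEW=255, ERR=-74057829471/1073741824
(3,3): OLD=600067558295/4294967296 → NEW=255, ERR=-495149102185/4294967296
(3,4): OLD=37731548192391/549755813888 → NEW=0, ERR=37731548192391/549755813888
(3,5): OLD=374639931064453/4398046511104 → NEW=0, ERR=374639931064453/4398046511104
(3,6): OLD=4982598814288027/70368744177664 → NEW=0, ERR=4982598814288027/70368744177664
Output grid:
  Row 0: .#...##  (4 black, running=4)
  Row 1: ...##..  (5 black, running=9)
  Row 2: #.#.#..  (4 black, running=13)
  Row 3: ####...  (3 black, running=16)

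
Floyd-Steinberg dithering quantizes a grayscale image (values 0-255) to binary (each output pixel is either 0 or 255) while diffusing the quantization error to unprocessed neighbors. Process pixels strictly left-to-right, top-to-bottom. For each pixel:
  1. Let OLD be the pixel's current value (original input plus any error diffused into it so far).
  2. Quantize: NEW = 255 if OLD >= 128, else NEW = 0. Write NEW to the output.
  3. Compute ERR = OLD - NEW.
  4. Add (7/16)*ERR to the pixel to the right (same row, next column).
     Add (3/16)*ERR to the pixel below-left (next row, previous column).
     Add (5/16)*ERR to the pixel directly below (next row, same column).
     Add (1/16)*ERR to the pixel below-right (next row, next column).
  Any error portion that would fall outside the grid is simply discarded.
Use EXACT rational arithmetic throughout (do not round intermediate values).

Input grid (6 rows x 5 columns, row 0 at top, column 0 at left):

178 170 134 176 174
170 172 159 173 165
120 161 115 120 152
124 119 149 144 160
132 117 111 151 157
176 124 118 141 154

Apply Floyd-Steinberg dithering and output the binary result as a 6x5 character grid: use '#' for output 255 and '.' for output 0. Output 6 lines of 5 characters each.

(0,0): OLD=178 → NEW=255, ERR=-77
(0,1): OLD=2181/16 → NEW=255, ERR=-1899/16
(0,2): OLD=21011/256 → NEW=0, ERR=21011/256
(0,3): OLD=867973/4096 → NEW=255, ERR=-176507/4096
(0,4): OLD=10167715/65536 → NEW=255, ERR=-6543965/65536
(1,0): OLD=31663/256 → NEW=0, ERR=31663/256
(1,1): OLD=408777/2048 → NEW=255, ERR=-113463/2048
(1,2): OLD=9496957/65536 → NEW=255, ERR=-7214723/65536
(1,3): OLD=25631737/262144 → NEW=0, ERR=25631737/262144
(1,4): OLD=729306571/4194304 → NEW=255, ERR=-340240949/4194304
(2,0): OLD=4858291/32768 → NEW=255, ERR=-3497549/32768
(2,1): OLD=88162529/1048576 → NEW=0, ERR=88162529/1048576
(2,2): OLD=2218827491/16777216 → NEW=255, ERR=-2059362589/16777216
(2,3): OLD=20069011961/268435456 → NEW=0, ERR=20069011961/268435456
(2,4): OLD=710687907727/4294967296 → NEW=255, ERR=-384528752753/4294967296
(3,0): OLD=1785254531/16777216 → NEW=0, ERR=1785254531/16777216
(3,1): OLD=21762385223/134217728 → NEW=255, ERR=-12463135417/134217728
(3,2): OLD=383493867453/4294967296 → NEW=0, ERR=383493867453/4294967296
(3,3): OLD=1563099949749/8589934592 → NEW=255, ERR=-627333371211/8589934592
(3,4): OLD=14395819812265/137438953472 → NEW=0, ERR=14395819812265/137438953472
(4,0): OLD=317488616525/2147483648 → NEW=255, ERR=-230119713715/2147483648
(4,1): OLD=4431907881677/68719476736 → NEW=0, ERR=4431907881677/68719476736
(4,2): OLD=162311529008547/1099511627776 → NEW=255, ERR=-118063936074333/1099511627776
(4,3): OLD=1872153288173773/17592186044416 → NEW=0, ERR=1872153288173773/17592186044416
(4,4): OLD=65225190296398875/281474976710656 → NEW=255, ERR=-6550928764818405/281474976710656
(5,0): OLD=169990615939207/1099511627776 → NEW=255, ERR=-110384849143673/1099511627776
(5,1): OLD=645638327195477/8796093022208 → NEW=0, ERR=645638327195477/8796093022208
(5,2): OLD=39558897228878077/281474976710656 → NEW=255, ERR=-32217221832339203/281474976710656
(5,3): OLD=127345525939320723/1125899906842624 → NEW=0, ERR=127345525939320723/1125899906842624
(5,4): OLD=3654435287182223969/18014398509481984 → NEW=255, ERR=-939236332735681951/18014398509481984
Row 0: ##.##
Row 1: .##.#
Row 2: #.#.#
Row 3: .#.#.
Row 4: #.#.#
Row 5: #.#.#

Answer: ##.##
.##.#
#.#.#
.#.#.
#.#.#
#.#.#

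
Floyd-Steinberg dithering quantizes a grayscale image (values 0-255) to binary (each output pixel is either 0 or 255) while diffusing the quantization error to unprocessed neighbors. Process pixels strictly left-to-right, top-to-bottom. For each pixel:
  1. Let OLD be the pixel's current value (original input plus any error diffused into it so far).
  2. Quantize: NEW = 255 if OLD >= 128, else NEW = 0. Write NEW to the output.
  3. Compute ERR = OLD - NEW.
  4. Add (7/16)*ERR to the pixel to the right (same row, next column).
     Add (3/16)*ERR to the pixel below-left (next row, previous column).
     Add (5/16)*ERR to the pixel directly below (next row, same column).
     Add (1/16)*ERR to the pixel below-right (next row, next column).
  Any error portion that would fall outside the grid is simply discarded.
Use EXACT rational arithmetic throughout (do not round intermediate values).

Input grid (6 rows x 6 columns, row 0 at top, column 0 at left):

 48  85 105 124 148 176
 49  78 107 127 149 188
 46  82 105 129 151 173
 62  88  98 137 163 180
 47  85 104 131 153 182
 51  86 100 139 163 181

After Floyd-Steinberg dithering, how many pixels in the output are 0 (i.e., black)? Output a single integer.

(0,0): OLD=48 → NEW=0, ERR=48
(0,1): OLD=106 → NEW=0, ERR=106
(0,2): OLD=1211/8 → NEW=255, ERR=-829/8
(0,3): OLD=10069/128 → NEW=0, ERR=10069/128
(0,4): OLD=373587/2048 → NEW=255, ERR=-148653/2048
(0,5): OLD=4726597/32768 → NEW=255, ERR=-3629243/32768
(1,0): OLD=671/8 → NEW=0, ERR=671/8
(1,1): OLD=8409/64 → NEW=255, ERR=-7911/64
(1,2): OLD=85837/2048 → NEW=0, ERR=85837/2048
(1,3): OLD=1227433/8192 → NEW=255, ERR=-861527/8192
(1,4): OLD=33793851/524288 → NEW=0, ERR=33793851/524288
(1,5): OLD=1485220653/8388608 → NEW=255, ERR=-653874387/8388608
(2,0): OLD=50211/1024 → NEW=0, ERR=50211/1024
(2,1): OLD=2553457/32768 → NEW=0, ERR=2553457/32768
(2,2): OLD=65402643/524288 → NEW=0, ERR=65402643/524288
(2,3): OLD=693808059/4194304 → NEW=255, ERR=-375739461/4194304
(2,4): OLD=14866205745/134217728 → NEW=0, ERR=14866205745/134217728
(2,5): OLD=431919386215/2147483648 → NEW=255, ERR=-115688944025/2147483648
(3,0): OLD=48199987/524288 → NEW=0, ERR=48199987/524288
(3,1): OLD=750894967/4194304 → NEW=255, ERR=-318652553/4194304
(3,2): OLD=3080915317/33554432 → NEW=0, ERR=3080915317/33554432
(3,3): OLD=381694268735/2147483648 → NEW=255, ERR=-165914061505/2147483648
(3,4): OLD=2544544973471/17179869184 → NEW=255, ERR=-1836321668449/17179869184
(3,5): OLD=33899088145137/274877906944 → NEW=0, ERR=33899088145137/274877906944
(4,0): OLD=4126158429/67108864 → NEW=0, ERR=4126158429/67108864
(4,1): OLD=119314050041/1073741824 → NEW=0, ERR=119314050041/1073741824
(4,2): OLD=5568810100635/34359738368 → NEW=255, ERR=-3192923183205/34359738368
(4,3): OLD=28531351690407/549755813888 → NEW=0, ERR=28531351690407/549755813888
(4,4): OLD=1412630756404375/8796093022208 → NEW=255, ERR=-830372964258665/8796093022208
(4,5): OLD=24285269539835073/140737488355328 → NEW=255, ERR=-11602789990773567/140737488355328
(5,0): OLD=1564208152827/17179869184 → NEW=0, ERR=1564208152827/17179869184
(5,1): OLD=80801985706539/549755813888 → NEW=255, ERR=-59385746834901/549755813888
(5,2): OLD=177579034206153/4398046511104 → NEW=0, ERR=177579034206153/4398046511104
(5,3): OLD=21022618267832819/140737488355328 → NEW=255, ERR=-14865441262775821/140737488355328
(5,4): OLD=21131387463874371/281474976710656 → NEW=0, ERR=21131387463874371/281474976710656
(5,5): OLD=820471410037167423/4503599627370496 → NEW=255, ERR=-327946494942309057/4503599627370496
Output grid:
  Row 0: ..#.##  (3 black, running=3)
  Row 1: .#.#.#  (3 black, running=6)
  Row 2: ...#.#  (4 black, running=10)
  Row 3: .#.##.  (3 black, running=13)
  Row 4: ..#.##  (3 black, running=16)
  Row 5: .#.#.#  (3 black, running=19)

Answer: 19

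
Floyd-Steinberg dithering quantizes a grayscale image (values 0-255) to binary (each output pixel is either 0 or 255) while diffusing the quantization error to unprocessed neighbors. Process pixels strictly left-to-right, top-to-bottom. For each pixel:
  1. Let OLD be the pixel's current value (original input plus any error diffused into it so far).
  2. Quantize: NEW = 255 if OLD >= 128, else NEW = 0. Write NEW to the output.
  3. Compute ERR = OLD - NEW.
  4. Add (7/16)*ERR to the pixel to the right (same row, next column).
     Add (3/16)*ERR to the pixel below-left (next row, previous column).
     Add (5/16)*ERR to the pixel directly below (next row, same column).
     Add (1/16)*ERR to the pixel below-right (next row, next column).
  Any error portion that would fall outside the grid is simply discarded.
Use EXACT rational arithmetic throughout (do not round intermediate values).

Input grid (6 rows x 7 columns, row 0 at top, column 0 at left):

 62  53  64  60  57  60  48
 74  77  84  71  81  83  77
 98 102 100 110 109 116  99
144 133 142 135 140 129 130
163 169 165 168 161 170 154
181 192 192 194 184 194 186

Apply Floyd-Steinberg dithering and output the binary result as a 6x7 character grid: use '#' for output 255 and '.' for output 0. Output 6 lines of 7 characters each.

Answer: .......
.#.#.#.
.#.#.#.
#.#.#.#
#.##.#.
###.###

Derivation:
(0,0): OLD=62 → NEW=0, ERR=62
(0,1): OLD=641/8 → NEW=0, ERR=641/8
(0,2): OLD=12679/128 → NEW=0, ERR=12679/128
(0,3): OLD=211633/2048 → NEW=0, ERR=211633/2048
(0,4): OLD=3349207/32768 → NEW=0, ERR=3349207/32768
(0,5): OLD=54901729/524288 → NEW=0, ERR=54901729/524288
(0,6): OLD=786965287/8388608 → NEW=0, ERR=786965287/8388608
(1,0): OLD=13875/128 → NEW=0, ERR=13875/128
(1,1): OLD=176037/1024 → NEW=255, ERR=-85083/1024
(1,2): OLD=3374665/32768 → NEW=0, ERR=3374665/32768
(1,3): OLD=22767797/131072 → NEW=255, ERR=-10655563/131072
(1,4): OLD=867941279/8388608 → NEW=0, ERR=867941279/8388608
(1,5): OLD=12413045775/67108864 → NEW=255, ERR=-4699714545/67108864
(1,6): OLD=88286151425/1073741824 → NEW=0, ERR=88286151425/1073741824
(2,0): OLD=1905383/16384 → NEW=0, ERR=1905383/16384
(2,1): OLD=80215453/524288 → NEW=255, ERR=-53477987/524288
(2,2): OLD=563058839/8388608 → NEW=0, ERR=563058839/8388608
(2,3): OLD=9381659935/67108864 → NEW=255, ERR=-7731100385/67108864
(2,4): OLD=39041507695/536870912 → NEW=0, ERR=39041507695/536870912
(2,5): OLD=2539423707461/17179869184 → NEW=255, ERR=-1841442934459/17179869184
(2,6): OLD=20182577436723/274877906944 → NEW=0, ERR=20182577436723/274877906944
(3,0): OLD=1352386871/8388608 → NEW=255, ERR=-786708169/8388608
(3,1): OLD=5365247147/67108864 → NEW=0, ERR=5365247147/67108864
(3,2): OLD=91255969553/536870912 → NEW=255, ERR=-45646113007/536870912
(3,3): OLD=171008663063/2147483648 → NEW=0, ERR=171008663063/2147483648
(3,4): OLD=46802542832951/274877906944 → NEW=255, ERR=-23291323437769/274877906944
(3,5): OLD=168765142680661/2199023255552 → NEW=0, ERR=168765142680661/2199023255552
(3,6): OLD=6326922772170955/35184372088832 → NEW=255, ERR=-2645092110481205/35184372088832
(4,0): OLD=159647331993/1073741824 → NEW=255, ERR=-114156833127/1073741824
(4,1): OLD=2158944508293/17179869184 → NEW=0, ERR=2158944508293/17179869184
(4,2): OLD=58641799305835/274877906944 → NEW=255, ERR=-11452066964885/274877906944
(4,3): OLD=337454054649353/2199023255552 → NEW=255, ERR=-223296875516407/2199023255552
(4,4): OLD=1925680569597419/17592186044416 → NEW=0, ERR=1925680569597419/17592186044416
(4,5): OLD=125245665738961739/562949953421312 → NEW=255, ERR=-18306572383472821/562949953421312
(4,6): OLD=1090559186233555837/9007199254740992 → NEW=0, ERR=1090559186233555837/9007199254740992
(5,0): OLD=47097188031583/274877906944 → NEW=255, ERR=-22996678239137/274877906944
(5,1): OLD=396291696473141/2199023255552 → NEW=255, ERR=-164459233692619/2199023255552
(5,2): OLD=2376278198562147/17592186044416 → NEW=255, ERR=-2109729242763933/17592186044416
(5,3): OLD=17975137592451535/140737488355328 → NEW=0, ERR=17975137592451535/140737488355328
(5,4): OLD=2356653689313953893/9007199254740992 → NEW=255, ERR=59817879355000933/9007199254740992
(5,5): OLD=15585085930928883029/72057594037927936 → NEW=255, ERR=-2789600548742740651/72057594037927936
(5,6): OLD=236195322199932065371/1152921504606846976 → NEW=255, ERR=-57799661474813913509/1152921504606846976
Row 0: .......
Row 1: .#.#.#.
Row 2: .#.#.#.
Row 3: #.#.#.#
Row 4: #.##.#.
Row 5: ###.###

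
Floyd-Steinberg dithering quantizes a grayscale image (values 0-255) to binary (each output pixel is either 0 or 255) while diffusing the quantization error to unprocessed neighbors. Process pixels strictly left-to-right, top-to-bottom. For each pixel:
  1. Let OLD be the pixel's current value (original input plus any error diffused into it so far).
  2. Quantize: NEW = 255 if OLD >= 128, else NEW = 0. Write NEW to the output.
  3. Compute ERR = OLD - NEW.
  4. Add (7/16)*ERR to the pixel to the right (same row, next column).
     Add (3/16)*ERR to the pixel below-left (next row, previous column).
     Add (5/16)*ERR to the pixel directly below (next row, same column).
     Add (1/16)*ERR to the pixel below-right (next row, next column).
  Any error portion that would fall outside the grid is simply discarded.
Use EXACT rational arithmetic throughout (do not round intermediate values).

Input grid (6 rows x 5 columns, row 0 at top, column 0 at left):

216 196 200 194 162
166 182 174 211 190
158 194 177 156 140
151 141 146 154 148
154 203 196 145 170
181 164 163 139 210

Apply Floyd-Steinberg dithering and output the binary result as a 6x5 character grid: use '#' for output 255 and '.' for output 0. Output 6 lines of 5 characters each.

Answer: ####.
#.###
##.#.
.#.#.
###.#
#.###

Derivation:
(0,0): OLD=216 → NEW=255, ERR=-39
(0,1): OLD=2863/16 → NEW=255, ERR=-1217/16
(0,2): OLD=42681/256 → NEW=255, ERR=-22599/256
(0,3): OLD=636431/4096 → NEW=255, ERR=-408049/4096
(0,4): OLD=7760489/65536 → NEW=0, ERR=7760489/65536
(1,0): OLD=35725/256 → NEW=255, ERR=-29555/256
(1,1): OLD=181723/2048 → NEW=0, ERR=181723/2048
(1,2): OLD=10603767/65536 → NEW=255, ERR=-6107913/65536
(1,3): OLD=40836587/262144 → NEW=255, ERR=-26010133/262144
(1,4): OLD=743941473/4194304 → NEW=255, ERR=-325606047/4194304
(2,0): OLD=4540313/32768 → NEW=255, ERR=-3815527/32768
(2,1): OLD=153192227/1048576 → NEW=255, ERR=-114194653/1048576
(2,2): OLD=1462492201/16777216 → NEW=0, ERR=1462492201/16777216
(2,3): OLD=38319235691/268435456 → NEW=255, ERR=-30131805589/268435456
(2,4): OLD=259544471085/4294967296 → NEW=0, ERR=259544471085/4294967296
(3,0): OLD=1580291337/16777216 → NEW=0, ERR=1580291337/16777216
(3,1): OLD=21104896597/134217728 → NEW=255, ERR=-13120624043/134217728
(3,2): OLD=440746616759/4294967296 → NEW=0, ERR=440746616759/4294967296
(3,3): OLD=1551314088031/8589934592 → NEW=255, ERR=-639119232929/8589934592
(3,4): OLD=17498357415355/137438953472 → NEW=0, ERR=17498357415355/137438953472
(4,0): OLD=354562263143/2147483648 → NEW=255, ERR=-193046067097/2147483648
(4,1): OLD=10874903423719/68719476736 → NEW=255, ERR=-6648563143961/68719476736
(4,2): OLD=182167445276777/1099511627776 → NEW=255, ERR=-98208019806103/1099511627776
(4,3): OLD=1987166240581863/17592186044416 → NEW=0, ERR=1987166240581863/17592186044416
(4,4): OLD=71650942281673169/281474976710656 → NEW=255, ERR=-125176779544111/281474976710656
(5,0): OLD=148178544460053/1099511627776 → NEW=255, ERR=-132196920622827/1099511627776
(5,1): OLD=517195684817791/8796093022208 → NEW=0, ERR=517195684817791/8796093022208
(5,2): OLD=49523985763689335/281474976710656 → NEW=255, ERR=-22252133297527945/281474976710656
(5,3): OLD=150922982739839417/1125899906842624 → NEW=255, ERR=-136181493505029703/1125899906842624
(5,4): OLD=2954428336262365731/18014398509481984 → NEW=255, ERR=-1639243283655540189/18014398509481984
Row 0: ####.
Row 1: #.###
Row 2: ##.#.
Row 3: .#.#.
Row 4: ###.#
Row 5: #.###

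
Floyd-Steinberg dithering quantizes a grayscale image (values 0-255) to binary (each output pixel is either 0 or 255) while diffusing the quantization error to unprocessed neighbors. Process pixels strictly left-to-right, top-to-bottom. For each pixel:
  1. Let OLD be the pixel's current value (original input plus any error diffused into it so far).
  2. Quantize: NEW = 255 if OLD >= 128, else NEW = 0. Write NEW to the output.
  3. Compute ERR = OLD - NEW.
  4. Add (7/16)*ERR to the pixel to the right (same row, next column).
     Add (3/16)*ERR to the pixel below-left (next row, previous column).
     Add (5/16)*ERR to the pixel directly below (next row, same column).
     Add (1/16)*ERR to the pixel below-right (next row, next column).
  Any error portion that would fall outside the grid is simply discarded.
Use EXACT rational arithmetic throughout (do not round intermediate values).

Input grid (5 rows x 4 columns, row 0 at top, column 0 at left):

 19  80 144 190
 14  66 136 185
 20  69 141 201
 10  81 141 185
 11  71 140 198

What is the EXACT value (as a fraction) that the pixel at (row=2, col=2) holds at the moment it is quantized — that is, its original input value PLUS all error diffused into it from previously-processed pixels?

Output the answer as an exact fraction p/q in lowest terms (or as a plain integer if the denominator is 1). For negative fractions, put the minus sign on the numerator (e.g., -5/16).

Answer: 369076405/2097152

Derivation:
(0,0): OLD=19 → NEW=0, ERR=19
(0,1): OLD=1413/16 → NEW=0, ERR=1413/16
(0,2): OLD=46755/256 → NEW=255, ERR=-18525/256
(0,3): OLD=648565/4096 → NEW=255, ERR=-395915/4096
(1,0): OLD=9343/256 → NEW=0, ERR=9343/256
(1,1): OLD=199033/2048 → NEW=0, ERR=199033/2048
(1,2): OLD=9391341/65536 → NEW=255, ERR=-7320339/65536
(1,3): OLD=106328587/1048576 → NEW=0, ERR=106328587/1048576
(2,0): OLD=1626179/32768 → NEW=0, ERR=1626179/32768
(2,1): OLD=107394321/1048576 → NEW=0, ERR=107394321/1048576
(2,2): OLD=369076405/2097152 → NEW=255, ERR=-165697355/2097152
Target (2,2): original=141, with diffused error = 369076405/2097152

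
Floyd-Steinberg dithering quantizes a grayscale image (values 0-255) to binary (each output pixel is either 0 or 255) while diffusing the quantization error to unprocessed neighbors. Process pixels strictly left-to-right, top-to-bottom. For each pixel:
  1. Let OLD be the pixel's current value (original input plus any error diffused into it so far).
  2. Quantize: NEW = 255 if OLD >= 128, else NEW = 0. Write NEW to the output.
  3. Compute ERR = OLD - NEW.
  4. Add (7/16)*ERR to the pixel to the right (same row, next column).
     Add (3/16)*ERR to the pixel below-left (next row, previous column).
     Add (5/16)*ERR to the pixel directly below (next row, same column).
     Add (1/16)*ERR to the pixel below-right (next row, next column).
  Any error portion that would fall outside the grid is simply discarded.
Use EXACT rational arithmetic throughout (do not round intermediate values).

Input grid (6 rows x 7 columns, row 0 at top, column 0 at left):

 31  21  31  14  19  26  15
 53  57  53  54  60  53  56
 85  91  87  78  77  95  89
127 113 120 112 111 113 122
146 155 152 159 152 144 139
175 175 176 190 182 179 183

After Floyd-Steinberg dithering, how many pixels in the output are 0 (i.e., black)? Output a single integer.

Answer: 25

Derivation:
(0,0): OLD=31 → NEW=0, ERR=31
(0,1): OLD=553/16 → NEW=0, ERR=553/16
(0,2): OLD=11807/256 → NEW=0, ERR=11807/256
(0,3): OLD=139993/4096 → NEW=0, ERR=139993/4096
(0,4): OLD=2225135/65536 → NEW=0, ERR=2225135/65536
(0,5): OLD=42838921/1048576 → NEW=0, ERR=42838921/1048576
(0,6): OLD=551530687/16777216 → NEW=0, ERR=551530687/16777216
(1,0): OLD=17707/256 → NEW=0, ERR=17707/256
(1,1): OLD=222509/2048 → NEW=0, ERR=222509/2048
(1,2): OLD=8094641/65536 → NEW=0, ERR=8094641/65536
(1,3): OLD=33545757/262144 → NEW=0, ERR=33545757/262144
(1,4): OLD=2288279927/16777216 → NEW=255, ERR=-1989910153/16777216
(1,5): OLD=2974524199/134217728 → NEW=0, ERR=2974524199/134217728
(1,6): OLD=168625363049/2147483648 → NEW=0, ERR=168625363049/2147483648
(2,0): OLD=4161087/32768 → NEW=0, ERR=4161087/32768
(2,1): OLD=218093989/1048576 → NEW=255, ERR=-49292891/1048576
(2,2): OLD=2278612527/16777216 → NEW=255, ERR=-1999577553/16777216
(2,3): OLD=6889031287/134217728 → NEW=0, ERR=6889031287/134217728
(2,4): OLD=80041026983/1073741824 → NEW=0, ERR=80041026983/1073741824
(2,5): OLD=4873879048205/34359738368 → NEW=255, ERR=-3887854235635/34359738368
(2,6): OLD=35964795025451/549755813888 → NEW=0, ERR=35964795025451/549755813888
(3,0): OLD=2648601679/16777216 → NEW=255, ERR=-1629588401/16777216
(3,1): OLD=5557200163/134217728 → NEW=0, ERR=5557200163/134217728
(3,2): OLD=115486470297/1073741824 → NEW=0, ERR=115486470297/1073741824
(3,3): OLD=780065502431/4294967296 → NEW=255, ERR=-315151158049/4294967296
(3,4): OLD=46281024110671/549755813888 → NEW=0, ERR=46281024110671/549755813888
(3,5): OLD=577886366162525/4398046511104 → NEW=255, ERR=-543615494168995/4398046511104
(3,6): OLD=5720624789348803/70368744177664 → NEW=0, ERR=5720624789348803/70368744177664
(4,0): OLD=265020677057/2147483648 → NEW=0, ERR=265020677057/2147483648
(4,1): OLD=8109811705933/34359738368 → NEW=255, ERR=-651921577907/34359738368
(4,2): OLD=91336283361699/549755813888 → NEW=255, ERR=-48851449179741/549755813888
(4,3): OLD=526447025122801/4398046511104 → NEW=0, ERR=526447025122801/4398046511104
(4,4): OLD=7139428993471107/35184372088832 → NEW=255, ERR=-1832585889181053/35184372088832
(4,5): OLD=116069990057495811/1125899906842624 → NEW=0, ERR=116069990057495811/1125899906842624
(4,6): OLD=3634975739861107973/18014398509481984 → NEW=255, ERR=-958695880056797947/18014398509481984
(5,0): OLD=115453156861239/549755813888 → NEW=255, ERR=-24734575680201/549755813888
(5,1): OLD=617655734339901/4398046511104 → NEW=255, ERR=-503846125991619/4398046511104
(5,2): OLD=4199906619767099/35184372088832 → NEW=0, ERR=4199906619767099/35184372088832
(5,3): OLD=74396734039142215/281474976710656 → NEW=255, ERR=2620614977924935/281474976710656
(5,4): OLD=3541764414442575277/18014398509481984 → NEW=255, ERR=-1051907205475330643/18014398509481984
(5,5): OLD=24850557240998829789/144115188075855872 → NEW=255, ERR=-11898815718344417571/144115188075855872
(5,6): OLD=315186684182782616147/2305843009213693952 → NEW=255, ERR=-272803283166709341613/2305843009213693952
Output grid:
  Row 0: .......  (7 black, running=7)
  Row 1: ....#..  (6 black, running=13)
  Row 2: .##..#.  (4 black, running=17)
  Row 3: #..#.#.  (4 black, running=21)
  Row 4: .##.#.#  (3 black, running=24)
  Row 5: ##.####  (1 black, running=25)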